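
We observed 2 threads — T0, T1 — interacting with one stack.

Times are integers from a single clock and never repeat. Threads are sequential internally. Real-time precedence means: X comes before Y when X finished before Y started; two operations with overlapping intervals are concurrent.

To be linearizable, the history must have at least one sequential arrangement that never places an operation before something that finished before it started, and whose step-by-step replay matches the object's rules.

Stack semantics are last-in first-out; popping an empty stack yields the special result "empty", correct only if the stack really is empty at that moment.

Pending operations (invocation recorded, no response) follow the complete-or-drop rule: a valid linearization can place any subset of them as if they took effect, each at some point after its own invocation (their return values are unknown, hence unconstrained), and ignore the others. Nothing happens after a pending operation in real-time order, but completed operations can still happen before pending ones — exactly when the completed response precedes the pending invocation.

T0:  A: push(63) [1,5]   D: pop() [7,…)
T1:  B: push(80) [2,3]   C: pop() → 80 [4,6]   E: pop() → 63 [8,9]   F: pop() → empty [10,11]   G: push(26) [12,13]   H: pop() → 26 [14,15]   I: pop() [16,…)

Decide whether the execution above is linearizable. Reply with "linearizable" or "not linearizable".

linearizable

a witness: A, B, C, E, D, F, G, H
step 1: A push(63) — stack <63>
step 2: B push(80) — stack <63,80>
step 3: C pop() → 80 — stack <63>
step 4: E pop() → 63 — stack <>
step 5: D pop() (pending, included) — stack <>
step 6: F pop() → empty — stack <>
step 7: G push(26) — stack <26>
step 8: H pop() → 26 — stack <>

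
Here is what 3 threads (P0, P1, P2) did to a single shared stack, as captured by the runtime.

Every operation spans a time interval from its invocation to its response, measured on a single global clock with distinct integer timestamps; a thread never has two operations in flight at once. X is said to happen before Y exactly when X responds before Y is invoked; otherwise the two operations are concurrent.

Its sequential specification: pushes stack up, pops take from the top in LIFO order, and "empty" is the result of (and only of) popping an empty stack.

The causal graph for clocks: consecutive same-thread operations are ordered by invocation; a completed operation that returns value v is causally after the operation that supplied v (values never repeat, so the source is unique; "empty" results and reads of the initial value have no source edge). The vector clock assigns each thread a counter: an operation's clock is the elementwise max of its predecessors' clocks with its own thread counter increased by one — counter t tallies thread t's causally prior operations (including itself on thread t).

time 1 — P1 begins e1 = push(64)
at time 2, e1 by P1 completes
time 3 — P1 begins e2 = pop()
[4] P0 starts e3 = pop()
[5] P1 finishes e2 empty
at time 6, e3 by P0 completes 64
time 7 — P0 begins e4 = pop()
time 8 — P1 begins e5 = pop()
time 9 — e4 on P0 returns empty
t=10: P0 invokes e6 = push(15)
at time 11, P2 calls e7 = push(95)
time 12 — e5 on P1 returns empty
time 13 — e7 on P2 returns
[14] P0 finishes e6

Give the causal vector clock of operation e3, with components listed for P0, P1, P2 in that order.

(1, 1, 0)

no predecessors for e7 (invoked 11): P2 increments from zero → (0, 0, 1)
no predecessors for e1 (invoked 1): P1 increments from zero → (0, 1, 0)
e2, invoked 3, takes VC(e1)=(0, 1, 0) under max, adds 1 for P1 → (0, 2, 0)
e3, invoked 4, takes VC(e1)=(0, 1, 0) under max, adds 1 for P0 → (1, 1, 0)
e5, invoked 8, takes VC(e2)=(0, 2, 0) under max, adds 1 for P1 → (0, 3, 0)
e4, invoked 7, takes VC(e3)=(1, 1, 0) under max, adds 1 for P0 → (2, 1, 0)
e6, invoked 10, takes VC(e4)=(2, 1, 0) under max, adds 1 for P0 → (3, 1, 0)
target: VC(e3) = (1, 1, 0)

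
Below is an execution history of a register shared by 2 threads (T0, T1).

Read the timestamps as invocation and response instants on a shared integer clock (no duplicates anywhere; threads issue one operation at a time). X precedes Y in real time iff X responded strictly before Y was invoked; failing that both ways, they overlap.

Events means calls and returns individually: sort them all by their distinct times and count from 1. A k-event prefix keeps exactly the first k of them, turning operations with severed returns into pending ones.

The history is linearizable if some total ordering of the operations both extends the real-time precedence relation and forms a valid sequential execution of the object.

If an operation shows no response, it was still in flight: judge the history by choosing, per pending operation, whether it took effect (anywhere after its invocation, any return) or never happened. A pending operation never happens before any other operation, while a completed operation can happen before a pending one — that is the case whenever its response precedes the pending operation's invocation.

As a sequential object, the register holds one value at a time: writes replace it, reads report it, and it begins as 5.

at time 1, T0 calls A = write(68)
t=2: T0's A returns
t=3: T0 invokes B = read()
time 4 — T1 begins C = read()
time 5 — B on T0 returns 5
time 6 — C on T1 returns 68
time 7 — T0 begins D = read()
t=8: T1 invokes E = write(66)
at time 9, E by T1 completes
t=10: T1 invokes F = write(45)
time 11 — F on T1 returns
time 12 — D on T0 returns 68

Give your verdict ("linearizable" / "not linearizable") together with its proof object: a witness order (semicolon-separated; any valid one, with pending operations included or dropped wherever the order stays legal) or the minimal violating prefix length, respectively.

not linearizable — minimal violating prefix: 5 events

already the first 5 events (up to B's response at time 5) admit no linearization; the first 4 still do
the sole real-time-consistent order of 2 completed operations fails the register replay
completion choices over the 1 pending operation (C) were checked; none helps
for example A, B (pending dropped) fails at step 2: B read() → 5 is not legal there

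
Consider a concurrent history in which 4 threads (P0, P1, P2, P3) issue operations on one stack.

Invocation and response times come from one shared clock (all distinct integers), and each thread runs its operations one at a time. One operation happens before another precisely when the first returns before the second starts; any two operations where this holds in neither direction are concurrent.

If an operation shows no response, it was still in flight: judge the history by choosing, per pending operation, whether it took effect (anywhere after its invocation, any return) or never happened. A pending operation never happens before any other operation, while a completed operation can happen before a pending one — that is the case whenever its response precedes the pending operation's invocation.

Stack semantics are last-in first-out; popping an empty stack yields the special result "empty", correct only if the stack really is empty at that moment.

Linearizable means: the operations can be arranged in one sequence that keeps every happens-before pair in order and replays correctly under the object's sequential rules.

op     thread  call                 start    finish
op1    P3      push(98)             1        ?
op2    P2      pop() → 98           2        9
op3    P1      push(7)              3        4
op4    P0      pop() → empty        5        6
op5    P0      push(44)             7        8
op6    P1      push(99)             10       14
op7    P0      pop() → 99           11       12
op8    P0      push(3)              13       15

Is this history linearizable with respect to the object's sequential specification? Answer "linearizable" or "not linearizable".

not linearizable

events 1..8 are fine; event 9 — the response of op2 at time 9 — makes the prefix non-linearizable
checked exhaustively: 4 real-time-consistent orders of 4 completed operations, zero legal stack replays
every completion of the 1 pending operation (op1) was checked; none linearizes
sample order op2, op3, op4, op5 (pending dropped) stalls at step 1 — op2 pop() → 98 has no legal effect
sample order op3, op2, op4, op5 (pending dropped) stalls at step 2 — op2 pop() → 98 has no legal effect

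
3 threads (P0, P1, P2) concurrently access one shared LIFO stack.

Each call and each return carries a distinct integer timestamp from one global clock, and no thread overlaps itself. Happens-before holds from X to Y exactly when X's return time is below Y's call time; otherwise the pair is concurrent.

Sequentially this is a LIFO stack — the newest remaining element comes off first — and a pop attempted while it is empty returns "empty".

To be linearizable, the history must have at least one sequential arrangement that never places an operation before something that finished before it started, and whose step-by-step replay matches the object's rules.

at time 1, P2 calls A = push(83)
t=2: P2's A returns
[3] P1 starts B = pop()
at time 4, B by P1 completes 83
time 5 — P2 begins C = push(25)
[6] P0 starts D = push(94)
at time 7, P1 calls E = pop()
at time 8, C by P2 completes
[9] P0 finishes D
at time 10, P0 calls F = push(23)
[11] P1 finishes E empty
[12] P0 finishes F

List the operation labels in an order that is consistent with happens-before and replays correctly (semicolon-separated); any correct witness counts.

A; B; E; C; D; F

1. A push(83), leaving stack <83>
2. B pop() → 83, leaving stack <>
3. E pop() → empty, leaving stack <>
4. C push(25), leaving stack <25>
5. D push(94), leaving stack <25,94>
6. F push(23), leaving stack <25,94,23>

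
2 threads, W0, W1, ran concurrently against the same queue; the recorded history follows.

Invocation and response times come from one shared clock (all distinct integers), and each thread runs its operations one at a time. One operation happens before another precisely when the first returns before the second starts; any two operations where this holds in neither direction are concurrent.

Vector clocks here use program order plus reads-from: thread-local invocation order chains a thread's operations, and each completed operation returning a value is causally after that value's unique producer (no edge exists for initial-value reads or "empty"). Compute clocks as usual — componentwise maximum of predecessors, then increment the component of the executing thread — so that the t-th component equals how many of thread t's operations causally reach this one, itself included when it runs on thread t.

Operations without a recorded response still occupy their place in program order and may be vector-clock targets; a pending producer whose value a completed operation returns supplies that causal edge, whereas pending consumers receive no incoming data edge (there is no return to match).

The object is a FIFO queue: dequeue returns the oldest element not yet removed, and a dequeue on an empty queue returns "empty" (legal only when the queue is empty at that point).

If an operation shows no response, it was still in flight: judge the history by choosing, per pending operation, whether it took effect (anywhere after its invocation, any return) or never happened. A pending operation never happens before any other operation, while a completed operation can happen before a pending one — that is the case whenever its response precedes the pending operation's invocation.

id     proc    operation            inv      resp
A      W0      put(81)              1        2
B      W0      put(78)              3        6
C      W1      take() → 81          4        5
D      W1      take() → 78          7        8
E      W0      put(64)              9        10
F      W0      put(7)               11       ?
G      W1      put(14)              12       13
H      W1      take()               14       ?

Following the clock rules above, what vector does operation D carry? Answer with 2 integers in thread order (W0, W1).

(2, 2)

root op A, invoked 1: fresh clock plus W0's own tick → (1, 0)
invoked at 4, C merges VC(A)=(1, 0) and bumps W1's slot → (1, 1)
invoked at 3, B merges VC(A)=(1, 0) and bumps W0's slot → (2, 0)
invoked at 9, E merges VC(B)=(2, 0) and bumps W0's slot → (3, 0)
invoked at 7, D merges VC(B)=(2, 0), VC(C)=(1, 1) and bumps W1's slot → (2, 2)
invoked at 11, F merges VC(E)=(3, 0) and bumps W0's slot → (4, 0)
invoked at 12, G merges VC(D)=(2, 2) and bumps W1's slot → (2, 3)
invoked at 14, H merges VC(G)=(2, 3) and bumps W1's slot → (2, 4)
target: VC(D) = (2, 2)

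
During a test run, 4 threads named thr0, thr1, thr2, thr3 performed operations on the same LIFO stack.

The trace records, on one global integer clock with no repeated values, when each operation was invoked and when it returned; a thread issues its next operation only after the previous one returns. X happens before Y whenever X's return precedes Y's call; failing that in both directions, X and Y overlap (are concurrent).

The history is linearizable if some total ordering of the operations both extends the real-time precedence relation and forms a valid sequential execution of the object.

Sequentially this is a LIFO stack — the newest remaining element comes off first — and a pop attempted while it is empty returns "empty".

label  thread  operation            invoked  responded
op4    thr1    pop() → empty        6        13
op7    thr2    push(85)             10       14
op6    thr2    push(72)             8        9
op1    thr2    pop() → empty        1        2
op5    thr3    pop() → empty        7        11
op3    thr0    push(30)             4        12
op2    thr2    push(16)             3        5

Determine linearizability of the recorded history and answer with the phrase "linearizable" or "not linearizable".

cut after 12 events: linearizable; cut after 13 events (op4 responds, time 13): not linearizable
the 6 completed operations admit 30 real-time orders; each fails the LIFO stack replay
completion choices over the 1 pending operation (op7) were checked; none helps
sample order op1, op2, op3, op4, op5, op6 (pending dropped) stalls at step 4 — op4 pop() → empty has no legal effect
sample order op1, op2, op3, op4, op6, op5 (pending dropped) stalls at step 4 — op4 pop() → empty has no legal effect

not linearizable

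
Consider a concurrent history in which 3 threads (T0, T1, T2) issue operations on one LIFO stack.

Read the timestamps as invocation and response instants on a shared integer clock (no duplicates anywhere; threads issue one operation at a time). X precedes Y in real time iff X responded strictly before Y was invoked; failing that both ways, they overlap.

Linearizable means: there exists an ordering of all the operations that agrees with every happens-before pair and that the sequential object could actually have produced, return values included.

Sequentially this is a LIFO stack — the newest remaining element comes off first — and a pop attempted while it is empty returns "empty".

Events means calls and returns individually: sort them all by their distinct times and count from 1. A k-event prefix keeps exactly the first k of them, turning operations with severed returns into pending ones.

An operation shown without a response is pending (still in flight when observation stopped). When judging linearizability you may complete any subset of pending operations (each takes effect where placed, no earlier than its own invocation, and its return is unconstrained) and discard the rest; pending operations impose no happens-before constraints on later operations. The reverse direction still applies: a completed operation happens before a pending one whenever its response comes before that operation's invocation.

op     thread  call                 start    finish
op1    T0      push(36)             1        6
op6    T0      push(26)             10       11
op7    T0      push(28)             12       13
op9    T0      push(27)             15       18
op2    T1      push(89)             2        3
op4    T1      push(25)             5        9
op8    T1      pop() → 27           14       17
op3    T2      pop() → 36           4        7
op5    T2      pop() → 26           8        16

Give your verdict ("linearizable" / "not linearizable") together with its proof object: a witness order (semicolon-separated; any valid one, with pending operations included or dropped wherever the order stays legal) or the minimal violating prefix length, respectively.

1. op2 push(89), leaving stack <89>
2. op1 push(36), leaving stack <89,36>
3. op3 pop() → 36, leaving stack <89>
4. op4 push(25), leaving stack <89,25>
5. op6 push(26), leaving stack <89,25,26>
6. op5 pop() → 26, leaving stack <89,25>
7. op7 push(28), leaving stack <89,25,28>
8. op9 push(27), leaving stack <89,25,28,27>
9. op8 pop() → 27, leaving stack <89,25,28>

linearizable — witness: op2; op1; op3; op4; op6; op5; op7; op9; op8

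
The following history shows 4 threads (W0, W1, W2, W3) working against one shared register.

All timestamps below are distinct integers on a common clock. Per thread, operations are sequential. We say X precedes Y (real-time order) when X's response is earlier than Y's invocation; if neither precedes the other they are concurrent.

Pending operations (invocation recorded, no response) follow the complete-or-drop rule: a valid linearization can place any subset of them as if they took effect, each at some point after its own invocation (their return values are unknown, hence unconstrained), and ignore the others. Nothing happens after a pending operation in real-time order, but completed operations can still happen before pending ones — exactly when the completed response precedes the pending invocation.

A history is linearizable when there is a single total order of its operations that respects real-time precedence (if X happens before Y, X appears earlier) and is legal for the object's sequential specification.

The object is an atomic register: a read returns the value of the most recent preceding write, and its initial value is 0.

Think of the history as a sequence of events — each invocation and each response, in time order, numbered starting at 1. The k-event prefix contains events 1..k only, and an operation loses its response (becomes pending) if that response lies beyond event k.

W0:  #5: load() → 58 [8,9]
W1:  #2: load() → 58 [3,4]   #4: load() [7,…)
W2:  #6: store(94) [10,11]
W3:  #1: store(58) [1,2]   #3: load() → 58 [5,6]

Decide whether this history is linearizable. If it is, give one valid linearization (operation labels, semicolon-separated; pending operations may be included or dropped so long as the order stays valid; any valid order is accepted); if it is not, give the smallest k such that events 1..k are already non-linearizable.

linearizable — witness: #1; #2; #3; #4; #5; #6

step 1: #1 store(58) — value 58
step 2: #2 load() → 58 — value 58
step 3: #3 load() → 58 — value 58
step 4: #4 load() (pending, included) — value 58
step 5: #5 load() → 58 — value 58
step 6: #6 store(94) — value 94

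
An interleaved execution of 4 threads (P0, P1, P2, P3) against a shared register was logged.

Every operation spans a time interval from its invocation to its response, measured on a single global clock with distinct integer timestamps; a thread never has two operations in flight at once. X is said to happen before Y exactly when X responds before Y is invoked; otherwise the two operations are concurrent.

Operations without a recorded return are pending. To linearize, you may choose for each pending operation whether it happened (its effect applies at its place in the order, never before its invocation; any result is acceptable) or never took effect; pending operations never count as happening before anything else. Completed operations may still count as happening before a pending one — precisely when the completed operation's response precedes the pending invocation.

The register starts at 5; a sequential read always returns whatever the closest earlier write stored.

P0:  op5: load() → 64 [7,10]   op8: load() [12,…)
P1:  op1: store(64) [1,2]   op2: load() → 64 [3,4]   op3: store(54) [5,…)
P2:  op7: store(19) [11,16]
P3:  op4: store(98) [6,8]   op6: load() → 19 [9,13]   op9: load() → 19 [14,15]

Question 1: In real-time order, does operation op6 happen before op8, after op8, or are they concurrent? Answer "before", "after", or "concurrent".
concurrent

op6 spans [9,13], op8 spans [12,…)
the intervals overlap in both directions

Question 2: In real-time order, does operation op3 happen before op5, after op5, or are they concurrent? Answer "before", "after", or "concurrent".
concurrent

op3 spans [5,…), op5 spans [7,10]
the intervals overlap in both directions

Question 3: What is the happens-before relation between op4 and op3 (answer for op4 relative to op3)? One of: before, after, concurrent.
concurrent

op4 spans [6,8], op3 spans [5,…)
the intervals overlap in both directions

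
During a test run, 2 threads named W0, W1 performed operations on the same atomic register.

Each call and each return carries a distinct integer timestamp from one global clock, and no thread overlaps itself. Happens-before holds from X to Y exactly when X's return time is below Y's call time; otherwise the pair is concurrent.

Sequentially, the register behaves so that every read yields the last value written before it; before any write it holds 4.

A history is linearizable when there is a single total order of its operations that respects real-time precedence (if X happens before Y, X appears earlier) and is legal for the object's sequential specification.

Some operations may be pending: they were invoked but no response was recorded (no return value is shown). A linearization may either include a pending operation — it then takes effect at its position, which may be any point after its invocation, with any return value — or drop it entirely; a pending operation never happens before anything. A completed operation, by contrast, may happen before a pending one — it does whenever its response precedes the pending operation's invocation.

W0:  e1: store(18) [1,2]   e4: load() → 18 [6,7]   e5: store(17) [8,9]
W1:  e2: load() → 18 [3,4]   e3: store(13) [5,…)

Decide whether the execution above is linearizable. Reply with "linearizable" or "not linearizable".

a witness: e1, e2, e4, e3, e5
after step 1 (e1 store(18)): value 18
after step 2 (e2 load() → 18): value 18
after step 3 (e4 load() → 18): value 18
after step 4 (e3 store(13) (pending, included)): value 13
after step 5 (e5 store(17)): value 17

linearizable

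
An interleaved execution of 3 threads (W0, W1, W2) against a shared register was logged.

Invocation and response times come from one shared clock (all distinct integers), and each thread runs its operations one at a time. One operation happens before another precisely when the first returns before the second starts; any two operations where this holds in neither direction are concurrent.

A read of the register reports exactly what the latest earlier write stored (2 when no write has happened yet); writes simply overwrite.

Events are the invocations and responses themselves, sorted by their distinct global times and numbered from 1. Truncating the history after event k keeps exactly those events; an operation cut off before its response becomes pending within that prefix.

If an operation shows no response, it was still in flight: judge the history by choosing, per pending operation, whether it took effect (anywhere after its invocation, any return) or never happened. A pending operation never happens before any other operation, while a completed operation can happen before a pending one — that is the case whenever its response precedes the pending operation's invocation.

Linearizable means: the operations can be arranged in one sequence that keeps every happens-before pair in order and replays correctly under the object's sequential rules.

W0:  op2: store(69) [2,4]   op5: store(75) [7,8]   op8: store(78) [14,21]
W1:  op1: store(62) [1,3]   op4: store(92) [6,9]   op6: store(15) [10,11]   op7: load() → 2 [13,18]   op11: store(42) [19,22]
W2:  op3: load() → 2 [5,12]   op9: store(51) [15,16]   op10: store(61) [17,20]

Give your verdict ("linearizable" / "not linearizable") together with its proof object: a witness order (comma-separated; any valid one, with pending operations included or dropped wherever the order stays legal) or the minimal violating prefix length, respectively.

through event 11 a valid linearization exists; event 12 (op3 responding at time 12) ends that
every one of the 16 real-time-consistent orders over 6 completed register ops fails the sequential spec
e.g. op1, op2, op3, op4, op5, op6: illegal at step 3, since op3 load() → 2 cannot apply there
e.g. op1, op2, op3, op5, op4, op6: illegal at step 3, since op3 load() → 2 cannot apply there

not linearizable — minimal violating prefix: 12 events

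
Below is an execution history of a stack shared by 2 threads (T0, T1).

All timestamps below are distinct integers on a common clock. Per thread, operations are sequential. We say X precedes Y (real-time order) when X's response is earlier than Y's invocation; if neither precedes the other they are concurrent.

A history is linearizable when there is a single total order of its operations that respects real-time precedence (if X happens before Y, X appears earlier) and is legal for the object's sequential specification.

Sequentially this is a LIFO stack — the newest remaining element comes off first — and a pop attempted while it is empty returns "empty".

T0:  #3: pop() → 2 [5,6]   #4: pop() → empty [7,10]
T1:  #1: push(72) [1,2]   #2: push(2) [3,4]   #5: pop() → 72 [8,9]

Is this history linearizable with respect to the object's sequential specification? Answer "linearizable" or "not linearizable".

one valid linearization: #1, #2, #3, #5, #4
after step 1 (#1 push(72)): stack <72>
after step 2 (#2 push(2)): stack <72,2>
after step 3 (#3 pop() → 2): stack <72>
after step 4 (#5 pop() → 72): stack <>
after step 5 (#4 pop() → empty): stack <>

linearizable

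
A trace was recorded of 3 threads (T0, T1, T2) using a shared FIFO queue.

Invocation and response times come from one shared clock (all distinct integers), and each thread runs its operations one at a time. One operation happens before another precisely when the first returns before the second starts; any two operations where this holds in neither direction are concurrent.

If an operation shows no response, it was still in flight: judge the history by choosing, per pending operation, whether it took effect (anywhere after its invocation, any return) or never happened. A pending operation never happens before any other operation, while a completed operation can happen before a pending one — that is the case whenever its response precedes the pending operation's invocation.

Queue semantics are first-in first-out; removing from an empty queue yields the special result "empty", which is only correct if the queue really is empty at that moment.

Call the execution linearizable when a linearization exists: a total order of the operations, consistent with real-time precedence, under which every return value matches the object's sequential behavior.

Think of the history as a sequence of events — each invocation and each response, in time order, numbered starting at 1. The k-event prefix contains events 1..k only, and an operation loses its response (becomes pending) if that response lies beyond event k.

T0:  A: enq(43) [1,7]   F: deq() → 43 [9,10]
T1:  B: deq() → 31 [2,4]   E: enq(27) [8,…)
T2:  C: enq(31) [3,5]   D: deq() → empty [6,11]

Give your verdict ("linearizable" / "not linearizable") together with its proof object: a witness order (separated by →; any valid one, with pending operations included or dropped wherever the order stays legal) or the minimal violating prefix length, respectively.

linearizable — witness: C → A → B → F → D

after step 1 (C enq(31)): queue <31>
after step 2 (A enq(43)): queue <31,43>
after step 3 (B deq() → 31): queue <43>
after step 4 (F deq() → 43): queue <>
after step 5 (D deq() → empty): queue <>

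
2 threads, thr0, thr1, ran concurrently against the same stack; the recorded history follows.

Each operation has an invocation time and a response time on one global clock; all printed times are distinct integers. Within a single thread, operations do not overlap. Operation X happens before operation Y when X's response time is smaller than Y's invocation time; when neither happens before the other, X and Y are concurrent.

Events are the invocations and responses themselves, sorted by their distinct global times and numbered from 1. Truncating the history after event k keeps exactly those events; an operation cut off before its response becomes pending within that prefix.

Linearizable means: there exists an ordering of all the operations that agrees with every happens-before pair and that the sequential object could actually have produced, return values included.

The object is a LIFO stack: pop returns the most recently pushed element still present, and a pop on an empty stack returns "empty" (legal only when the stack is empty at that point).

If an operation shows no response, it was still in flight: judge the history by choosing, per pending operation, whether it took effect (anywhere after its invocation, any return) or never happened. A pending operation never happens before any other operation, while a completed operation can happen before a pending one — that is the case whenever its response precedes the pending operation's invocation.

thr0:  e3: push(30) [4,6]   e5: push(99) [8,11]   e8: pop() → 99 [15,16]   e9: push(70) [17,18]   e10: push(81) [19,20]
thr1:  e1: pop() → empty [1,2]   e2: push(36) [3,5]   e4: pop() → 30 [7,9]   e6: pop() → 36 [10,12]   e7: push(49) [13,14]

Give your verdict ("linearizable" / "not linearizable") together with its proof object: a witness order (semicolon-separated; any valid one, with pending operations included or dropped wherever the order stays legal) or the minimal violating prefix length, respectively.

already the first 16 events (up to e8's response at time 16) admit no linearization; the first 15 still do
8 completed operations, 6 real-time-consistent orders — every stack replay fails
take e1, e2, e3, e4, e5, e6, e7, e8: step 6 already fails, because e6 pop() → 36 cannot occur there
take e1, e2, e3, e4, e6, e5, e7, e8: step 8 already fails, because e8 pop() → 99 cannot occur there

not linearizable — minimal violating prefix: 16 events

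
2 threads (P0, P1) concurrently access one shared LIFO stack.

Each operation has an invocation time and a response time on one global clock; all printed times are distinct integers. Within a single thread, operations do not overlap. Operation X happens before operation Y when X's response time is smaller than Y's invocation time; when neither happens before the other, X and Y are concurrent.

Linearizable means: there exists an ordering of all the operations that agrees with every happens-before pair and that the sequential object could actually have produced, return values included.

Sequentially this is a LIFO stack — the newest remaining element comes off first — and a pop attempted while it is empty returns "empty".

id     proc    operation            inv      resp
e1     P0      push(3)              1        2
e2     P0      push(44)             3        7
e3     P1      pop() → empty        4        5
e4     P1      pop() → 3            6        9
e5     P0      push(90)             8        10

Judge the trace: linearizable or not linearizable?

prefix check: 1..4 passes, 1..5 fails once e3's time-5 response joins
one real-time candidate order over the 2 completed operations — the LIFO stack replay rejects it
no completion choice of the 1 pending operation (e2) rescues it — every subset was tried
one such order, e1, e3 (pending dropped), breaks at step 2 where e3 pop() → empty is illegal

not linearizable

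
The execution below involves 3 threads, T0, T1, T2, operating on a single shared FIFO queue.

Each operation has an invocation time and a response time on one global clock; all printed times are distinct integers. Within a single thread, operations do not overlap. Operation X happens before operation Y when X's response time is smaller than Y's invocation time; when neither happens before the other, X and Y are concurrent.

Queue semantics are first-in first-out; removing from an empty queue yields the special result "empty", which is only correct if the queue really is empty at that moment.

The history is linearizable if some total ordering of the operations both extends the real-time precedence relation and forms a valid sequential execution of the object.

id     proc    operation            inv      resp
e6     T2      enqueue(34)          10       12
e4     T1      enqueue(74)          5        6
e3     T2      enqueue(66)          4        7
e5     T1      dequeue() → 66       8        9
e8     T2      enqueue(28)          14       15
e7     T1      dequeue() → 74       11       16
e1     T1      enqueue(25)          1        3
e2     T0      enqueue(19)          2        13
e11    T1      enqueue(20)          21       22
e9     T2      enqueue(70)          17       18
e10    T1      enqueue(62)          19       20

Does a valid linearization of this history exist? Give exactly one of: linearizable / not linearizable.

not linearizable

cut after 8 events: linearizable; cut after 9 events (e5 responds, time 9): not linearizable
checked exhaustively: 2 real-time-consistent orders of 4 completed operations, zero legal FIFO queue replays
no escape via the 1 pending operation (e2): every completion choice fails
one such order, e1, e3, e4, e5 (pending dropped), breaks at step 4 where e5 dequeue() → 66 is illegal
one such order, e1, e4, e3, e5 (pending dropped), breaks at step 4 where e5 dequeue() → 66 is illegal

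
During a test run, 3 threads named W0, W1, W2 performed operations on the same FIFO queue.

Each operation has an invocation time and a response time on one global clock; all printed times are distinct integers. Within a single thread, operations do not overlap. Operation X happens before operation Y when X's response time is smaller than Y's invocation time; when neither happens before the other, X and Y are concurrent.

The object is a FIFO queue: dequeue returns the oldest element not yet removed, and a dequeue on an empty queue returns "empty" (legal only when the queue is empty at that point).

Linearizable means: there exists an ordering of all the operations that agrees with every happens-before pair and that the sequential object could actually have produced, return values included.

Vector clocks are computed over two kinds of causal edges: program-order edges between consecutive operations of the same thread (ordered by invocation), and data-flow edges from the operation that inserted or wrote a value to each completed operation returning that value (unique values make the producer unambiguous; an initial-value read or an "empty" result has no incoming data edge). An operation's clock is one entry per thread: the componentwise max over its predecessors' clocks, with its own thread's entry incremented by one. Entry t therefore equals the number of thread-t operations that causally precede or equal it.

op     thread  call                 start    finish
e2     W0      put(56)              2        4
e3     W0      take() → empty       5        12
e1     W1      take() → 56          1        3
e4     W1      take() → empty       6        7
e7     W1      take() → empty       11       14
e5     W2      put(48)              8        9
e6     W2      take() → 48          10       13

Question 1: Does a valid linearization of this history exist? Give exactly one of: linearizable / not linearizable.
one valid linearization: e2, e1, e3, e4, e5, e6, e7
step 1: e2 put(56) — queue <56>
step 2: e1 take() → 56 — queue <>
step 3: e3 take() → empty — queue <>
step 4: e4 take() → empty — queue <>
step 5: e5 put(48) — queue <48>
step 6: e6 take() → 48 — queue <>
step 7: e7 take() → empty — queue <>

linearizable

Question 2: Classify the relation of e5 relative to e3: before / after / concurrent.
e5 spans [8,9], e3 spans [5,12]
the intervals overlap in both directions

concurrent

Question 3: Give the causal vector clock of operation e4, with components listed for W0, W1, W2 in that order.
VC(e5, invoked at 8): no causal predecessors; +1 on W2 → (0, 0, 1)
VC(e2, invoked at 2): no causal predecessors; +1 on W0 → (1, 0, 0)
invoked at 10, e6 merges VC(e5)=(0, 0, 1) and bumps W2's slot → (0, 0, 2)
invoked at 1, e1 merges VC(e2)=(1, 0, 0) and bumps W1's slot → (1, 1, 0)
invoked at 5, e3 merges VC(e2)=(1, 0, 0) and bumps W0's slot → (2, 0, 0)
invoked at 6, e4 merges VC(e1)=(1, 1, 0) and bumps W1's slot → (1, 2, 0)
invoked at 11, e7 merges VC(e4)=(1, 2, 0) and bumps W1's slot → (1, 3, 0)
target: VC(e4) = (1, 2, 0)

(1, 2, 0)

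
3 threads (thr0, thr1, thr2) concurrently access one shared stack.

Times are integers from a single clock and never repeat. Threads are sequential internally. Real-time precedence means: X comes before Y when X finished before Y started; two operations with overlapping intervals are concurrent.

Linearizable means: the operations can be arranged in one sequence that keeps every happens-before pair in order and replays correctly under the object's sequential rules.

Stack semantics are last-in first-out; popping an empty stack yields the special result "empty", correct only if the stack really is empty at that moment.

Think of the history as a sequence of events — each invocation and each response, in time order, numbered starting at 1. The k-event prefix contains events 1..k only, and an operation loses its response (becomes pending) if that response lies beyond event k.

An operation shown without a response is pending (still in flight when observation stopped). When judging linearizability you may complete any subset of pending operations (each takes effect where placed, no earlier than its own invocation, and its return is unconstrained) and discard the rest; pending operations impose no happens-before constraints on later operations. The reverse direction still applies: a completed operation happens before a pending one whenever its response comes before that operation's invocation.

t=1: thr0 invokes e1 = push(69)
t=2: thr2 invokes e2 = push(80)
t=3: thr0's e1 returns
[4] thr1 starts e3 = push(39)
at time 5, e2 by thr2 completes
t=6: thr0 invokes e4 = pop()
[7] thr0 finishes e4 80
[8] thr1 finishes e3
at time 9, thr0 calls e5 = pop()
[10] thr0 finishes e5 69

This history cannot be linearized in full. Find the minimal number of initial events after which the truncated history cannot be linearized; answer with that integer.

one valid order for events 1..9 is e1, e2, e4, e3:
step 1: e1 push(69) — stack <69>
step 2: e2 push(80) — stack <69,80>
step 3: e4 pop() → 80 — stack <69>
step 4: e3 push(39) — stack <69,39>
event 10 — e5's response, time 10 — after it, nothing linearizes
one such order, e1, e2, e3, e4, e5, breaks at step 4 where e4 pop() → 80 is illegal
one such order, e1, e2, e4, e3, e5, breaks at step 5 where e5 pop() → 69 is illegal

10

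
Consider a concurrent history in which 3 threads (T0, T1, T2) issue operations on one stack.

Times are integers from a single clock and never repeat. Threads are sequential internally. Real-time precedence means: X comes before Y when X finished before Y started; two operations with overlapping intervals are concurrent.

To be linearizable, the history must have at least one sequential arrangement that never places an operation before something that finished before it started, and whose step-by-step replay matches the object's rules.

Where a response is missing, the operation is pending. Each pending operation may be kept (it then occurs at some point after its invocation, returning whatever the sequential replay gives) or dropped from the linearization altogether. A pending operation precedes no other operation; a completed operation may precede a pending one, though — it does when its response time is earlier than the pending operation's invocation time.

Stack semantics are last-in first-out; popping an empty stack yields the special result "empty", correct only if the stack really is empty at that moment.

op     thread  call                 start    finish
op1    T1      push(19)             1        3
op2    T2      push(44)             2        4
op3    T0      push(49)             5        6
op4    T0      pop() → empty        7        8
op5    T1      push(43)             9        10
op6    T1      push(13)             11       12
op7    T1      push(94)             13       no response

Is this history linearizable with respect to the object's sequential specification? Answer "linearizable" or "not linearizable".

not linearizable

cut after 7 events: linearizable; cut after 8 events (op4 responds, time 8): not linearizable
2 orders of the 4 completed stack ops respect real time; none is legal
take op1, op2, op3, op4: step 4 already fails, because op4 pop() → empty cannot occur there
take op2, op1, op3, op4: step 4 already fails, because op4 pop() → empty cannot occur there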